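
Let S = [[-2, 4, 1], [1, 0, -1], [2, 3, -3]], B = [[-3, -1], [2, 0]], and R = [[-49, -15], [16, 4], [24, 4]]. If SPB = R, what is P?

P = [[1, 0], [3, 0], [5, -2]]

Isolating P: multiply by S⁻¹ from the left and B⁻¹ from the right, so P = S⁻¹RB⁻¹.
S has determinant 1; S⁻¹ = [[3, 15, -4], [1, 4, -1], [3, 14, -4]].
B has determinant 2; B⁻¹ = [[0, 1/2], [-1, -3/2]].
S⁻¹R = [[-3, -1], [-9, -3], [-19, -5]].
P = (S⁻¹R)B⁻¹ = [[1, 0], [3, 0], [5, -2]].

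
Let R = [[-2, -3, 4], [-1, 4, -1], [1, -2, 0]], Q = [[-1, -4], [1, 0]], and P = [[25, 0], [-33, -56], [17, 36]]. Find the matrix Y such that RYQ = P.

Y = R⁻¹PQ⁻¹ (apply R⁻¹ on the left and Q⁻¹ on the right).
det R = -1; the adjugate gives R⁻¹ = [[2, 8, 13], [1, 4, 6], [2, 7, 11]].
Q has determinant 4; Q⁻¹ = [[0, 1], [-1/4, -1/4]].
R⁻¹P = [[7, 20], [-5, -8], [6, 4]].
Y = (R⁻¹P)Q⁻¹ = [[-5, 2], [2, -3], [-1, 5]].

Y = [[-5, 2], [2, -3], [-1, 5]]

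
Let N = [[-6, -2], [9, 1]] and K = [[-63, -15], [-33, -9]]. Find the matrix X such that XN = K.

N is on the right of X, so right-multiply by N⁻¹: X = KN⁻¹.
N has determinant 12; N⁻¹ = [[1/12, 1/6], [-3/4, -1/2]].
X = KN⁻¹ = [[-63, -15], [-33, -9]] · [[1/12, 1/6], [-3/4, -1/2]] = [[6, -3], [4, -1]].

X = [[6, -3], [4, -1]]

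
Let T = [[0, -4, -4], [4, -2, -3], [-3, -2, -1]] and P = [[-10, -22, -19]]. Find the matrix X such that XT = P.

T is on the right of X, so right-multiply by T⁻¹: X = PT⁻¹.
det T = 4, so T⁻¹ = [[-1, 1, 1], [13/4, -3, -4], [-7/2, 3, 4]].
X = PT⁻¹ = [[-10, -22, -19]] · [[-1, 1, 1], [13/4, -3, -4], [-7/2, 3, 4]] = [[5, -1, 2]].

X = [[5, -1, 2]]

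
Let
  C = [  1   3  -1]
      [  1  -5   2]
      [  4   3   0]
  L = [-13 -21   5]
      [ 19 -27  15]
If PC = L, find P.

C is on the right of P, so right-multiply by C⁻¹: P = LC⁻¹.
det C = -5, so C⁻¹ = [[6/5, 3/5, -1/5], [-8/5, -4/5, 3/5], [-23/5, -9/5, 8/5]].
P = LC⁻¹ = [[-13, -21, 5], [19, -27, 15]] · [[6/5, 3/5, -1/5], [-8/5, -4/5, 3/5], [-23/5, -9/5, 8/5]] = [[-5, 0, -2], [-3, 6, 4]].

P = [[-5, 0, -2], [-3, 6, 4]]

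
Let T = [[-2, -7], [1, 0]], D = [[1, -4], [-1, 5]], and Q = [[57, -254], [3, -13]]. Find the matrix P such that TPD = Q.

P = [[2, -1], [-5, 4]]

Isolating P: multiply by T⁻¹ from the left and D⁻¹ from the right, so P = T⁻¹QD⁻¹.
det T = 7, so T⁻¹ = [[0, 1], [-1/7, -2/7]].
det D = 1, so D⁻¹ = [[5, 4], [1, 1]].
T⁻¹Q = [[3, -13], [-9, 40]].
P = (T⁻¹Q)D⁻¹ = [[2, -1], [-5, 4]].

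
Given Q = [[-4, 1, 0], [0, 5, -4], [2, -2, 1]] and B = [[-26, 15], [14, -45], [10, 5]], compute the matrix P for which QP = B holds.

P = [[6, -5], [-2, -5], [-6, 5]]

Q is on the left of P, so left-multiply by Q⁻¹: P = Q⁻¹B.
det Q = 4; the adjugate gives Q⁻¹ = [[-3/4, -1/4, -1], [-2, -1, -4], [-5/2, -3/2, -5]].
P = Q⁻¹B = [[-3/4, -1/4, -1], [-2, -1, -4], [-5/2, -3/2, -5]] · [[-26, 15], [14, -45], [10, 5]] = [[6, -5], [-2, -5], [-6, 5]].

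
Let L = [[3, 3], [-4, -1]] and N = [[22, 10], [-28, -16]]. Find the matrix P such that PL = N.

Right-multiplying both sides by L⁻¹ gives P = NL⁻¹.
det L = 9, so L⁻¹ = [[-1/9, -1/3], [4/9, 1/3]].
P = NL⁻¹ = [[22, 10], [-28, -16]] · [[-1/9, -1/3], [4/9, 1/3]] = [[2, -4], [-4, 4]].

P = [[2, -4], [-4, 4]]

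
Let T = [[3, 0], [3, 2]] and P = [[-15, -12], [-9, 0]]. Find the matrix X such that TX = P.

X = [[-5, -4], [3, 6]]

T is on the left of X, so left-multiply by T⁻¹: X = T⁻¹P.
T has determinant 6; T⁻¹ = [[1/3, 0], [-1/2, 1/2]].
X = T⁻¹P = [[1/3, 0], [-1/2, 1/2]] · [[-15, -12], [-9, 0]] = [[-5, -4], [3, 6]].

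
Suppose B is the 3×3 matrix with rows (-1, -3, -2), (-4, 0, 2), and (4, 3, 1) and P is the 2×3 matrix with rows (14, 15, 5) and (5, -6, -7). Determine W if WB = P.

Right-multiplying both sides by B⁻¹ gives W = PB⁻¹.
det B = -6; the adjugate gives B⁻¹ = [[1, 1/2, 1], [-2, -7/6, -5/3], [2, 3/2, 2]].
W = PB⁻¹ = [[14, 15, 5], [5, -6, -7]] · [[1, 1/2, 1], [-2, -7/6, -5/3], [2, 3/2, 2]] = [[-6, -3, -1], [3, -1, 1]].

W = [[-6, -3, -1], [3, -1, 1]]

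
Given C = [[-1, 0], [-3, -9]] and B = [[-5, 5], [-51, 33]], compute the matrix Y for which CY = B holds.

Y = [[5, -5], [4, -2]]

C is on the left of Y, so left-multiply by C⁻¹: Y = C⁻¹B.
det C = 9, so C⁻¹ = [[-1, 0], [1/3, -1/9]].
Y = C⁻¹B = [[-1, 0], [1/3, -1/9]] · [[-5, 5], [-51, 33]] = [[5, -5], [4, -2]].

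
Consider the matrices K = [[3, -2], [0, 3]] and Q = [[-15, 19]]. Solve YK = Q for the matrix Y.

K is on the right of Y, so right-multiply by K⁻¹: Y = QK⁻¹.
det K = 9, so K⁻¹ = [[1/3, 2/9], [0, 1/3]].
Y = QK⁻¹ = [[-15, 19]] · [[1/3, 2/9], [0, 1/3]] = [[-5, 3]].

Y = [[-5, 3]]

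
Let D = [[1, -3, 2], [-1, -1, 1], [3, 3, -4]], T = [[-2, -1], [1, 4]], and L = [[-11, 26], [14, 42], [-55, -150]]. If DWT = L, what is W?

Left-multiply by D⁻¹ and right-multiply by T⁻¹: W = D⁻¹LT⁻¹.
det D = 4; the adjugate gives D⁻¹ = [[1/4, -3/2, -1/4], [-1/4, -5/2, -3/4], [0, -3, -1]].
det T = -7; the adjugate gives T⁻¹ = [[-4/7, -1/7], [1/7, 2/7]].
D⁻¹L = [[-10, -19], [9, 1], [13, 24]].
W = (D⁻¹L)T⁻¹ = [[3, -4], [-5, -1], [-4, 5]].

W = [[3, -4], [-5, -1], [-4, 5]]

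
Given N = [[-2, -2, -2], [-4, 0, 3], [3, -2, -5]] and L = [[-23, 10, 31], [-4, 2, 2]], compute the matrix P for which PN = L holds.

N is on the right of P, so right-multiply by N⁻¹: P = LN⁻¹.
det N = -6, so N⁻¹ = [[-1, 1, 1], [11/6, -8/3, -7/3], [-4/3, 5/3, 4/3]].
P = LN⁻¹ = [[-23, 10, 31], [-4, 2, 2]] · [[-1, 1, 1], [11/6, -8/3, -7/3], [-4/3, 5/3, 4/3]] = [[0, 2, -5], [5, -6, -6]].

P = [[0, 2, -5], [5, -6, -6]]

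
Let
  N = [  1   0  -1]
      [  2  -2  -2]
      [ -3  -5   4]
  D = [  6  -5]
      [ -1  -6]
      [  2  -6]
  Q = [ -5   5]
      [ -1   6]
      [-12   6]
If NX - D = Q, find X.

X = [[4, 0], [2, 0], [3, 0]]

NX = Q + D = [[1, 0], [-2, 0], [-10, 0]].
N is on the left of X, so left-multiply by N⁻¹: X = N⁻¹(Q + D).
N has determinant -2; N⁻¹ = [[9, -5/2, 1], [1, -1/2, 0], [8, -5/2, 1]].
X = N⁻¹(Q + D) = [[4, 0], [2, 0], [3, 0]].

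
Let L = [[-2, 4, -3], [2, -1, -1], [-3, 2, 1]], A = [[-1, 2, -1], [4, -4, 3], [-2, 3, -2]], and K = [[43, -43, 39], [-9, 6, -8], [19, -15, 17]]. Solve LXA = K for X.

X = [[-4, 0, 2], [4, 1, -5], [-1, 0, 1]]

X = L⁻¹KA⁻¹ (apply L⁻¹ on the left and A⁻¹ on the right).
det L = -1, so L⁻¹ = [[-1, 10, 7], [-1, 11, 8], [-1, 8, 6]].
A has determinant 1; A⁻¹ = [[-1, 1, 2], [2, 0, -1], [4, -1, -4]].
L⁻¹K = [[0, -2, 0], [10, -11, 9], [-1, 1, -1]].
X = (L⁻¹K)A⁻¹ = [[-4, 0, 2], [4, 1, -5], [-1, 0, 1]].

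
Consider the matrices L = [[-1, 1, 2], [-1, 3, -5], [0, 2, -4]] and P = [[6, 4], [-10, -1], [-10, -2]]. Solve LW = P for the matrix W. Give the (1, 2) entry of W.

Left-multiplying both sides by L⁻¹ gives W = L⁻¹P.
det L = -6, so L⁻¹ = [[1/3, -4/3, 11/6], [2/3, -2/3, 7/6], [1/3, -1/3, 1/3]].
W = L⁻¹P = [[1/3, -4/3, 11/6], [2/3, -2/3, 7/6], [1/3, -1/3, 1/3]] · [[6, 4], [-10, -1], [-10, -2]] = [[-3, -1], [-1, 1], [2, 1]].

-1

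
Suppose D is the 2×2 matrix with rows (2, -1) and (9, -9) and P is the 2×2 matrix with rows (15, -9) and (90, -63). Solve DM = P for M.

D is on the left of M, so left-multiply by D⁻¹: M = D⁻¹P.
det D = -9, so D⁻¹ = [[1, -1/9], [1, -2/9]].
M = D⁻¹P = [[1, -1/9], [1, -2/9]] · [[15, -9], [90, -63]] = [[5, -2], [-5, 5]].

M = [[5, -2], [-5, 5]]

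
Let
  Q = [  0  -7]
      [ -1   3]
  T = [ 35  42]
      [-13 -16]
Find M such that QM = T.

M = [[-2, -2], [-5, -6]]

Q is on the left of M, so left-multiply by Q⁻¹: M = Q⁻¹T.
det Q = -7, so Q⁻¹ = [[-3/7, -1], [-1/7, 0]].
M = Q⁻¹T = [[-3/7, -1], [-1/7, 0]] · [[35, 42], [-13, -16]] = [[-2, -2], [-5, -6]].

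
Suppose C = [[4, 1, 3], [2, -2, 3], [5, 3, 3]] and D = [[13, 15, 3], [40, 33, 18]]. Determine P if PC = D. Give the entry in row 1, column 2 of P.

-4

Right-multiplying both sides by C⁻¹ gives P = DC⁻¹.
C has determinant -3; C⁻¹ = [[5, -2, -3], [-3, 1, 2], [-16/3, 7/3, 10/3]].
P = DC⁻¹ = [[13, 15, 3], [40, 33, 18]] · [[5, -2, -3], [-3, 1, 2], [-16/3, 7/3, 10/3]] = [[4, -4, 1], [5, -5, 6]].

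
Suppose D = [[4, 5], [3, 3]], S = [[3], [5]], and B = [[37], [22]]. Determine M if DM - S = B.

DM = B + S = [[40], [27]].
Since D multiplies M on the left, M = D⁻¹(B + S).
det D = -3, so D⁻¹ = [[-1, 5/3], [1, -4/3]].
M = D⁻¹(B + S) = [[5], [4]].

M = [[5], [4]]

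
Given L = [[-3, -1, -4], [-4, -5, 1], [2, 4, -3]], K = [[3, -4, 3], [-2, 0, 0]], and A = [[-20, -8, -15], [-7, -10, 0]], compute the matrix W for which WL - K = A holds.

W = [[5, -1, -3], [1, 1, -1]]

WL = A + K = [[-17, -12, -12], [-9, -10, 0]].
L is on the right of W, so right-multiply by L⁻¹: W = (A + K)L⁻¹.
det L = 1, so L⁻¹ = [[11, -19, -21], [-10, 17, 19], [-6, 10, 11]].
W = (A + K)L⁻¹ = [[5, -1, -3], [1, 1, -1]].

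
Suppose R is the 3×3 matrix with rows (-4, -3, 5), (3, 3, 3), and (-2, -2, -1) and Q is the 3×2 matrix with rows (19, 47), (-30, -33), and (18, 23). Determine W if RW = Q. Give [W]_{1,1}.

R is on the left of W, so left-multiply by R⁻¹: W = R⁻¹Q.
R has determinant -3; R⁻¹ = [[-1, 13/3, 8], [1, -14/3, -9], [0, 2/3, 1]].
W = R⁻¹Q = [[-1, 13/3, 8], [1, -14/3, -9], [0, 2/3, 1]] · [[19, 47], [-30, -33], [18, 23]] = [[-5, -6], [-3, -6], [-2, 1]].

-5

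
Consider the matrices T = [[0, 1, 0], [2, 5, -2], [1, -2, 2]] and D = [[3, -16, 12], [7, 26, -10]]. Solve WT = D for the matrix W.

W = [[-1, -1, 5], [4, 4, -1]]

Since T sits to the right of W, W = DT⁻¹.
det T = -6; the adjugate gives T⁻¹ = [[-1, 1/3, 1/3], [1, 0, 0], [3/2, -1/6, 1/3]].
W = DT⁻¹ = [[3, -16, 12], [7, 26, -10]] · [[-1, 1/3, 1/3], [1, 0, 0], [3/2, -1/6, 1/3]] = [[-1, -1, 5], [4, 4, -1]].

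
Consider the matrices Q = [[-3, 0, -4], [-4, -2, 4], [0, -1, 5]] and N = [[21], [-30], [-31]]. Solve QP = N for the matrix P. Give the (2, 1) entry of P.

Left-multiplying both sides by Q⁻¹ gives P = Q⁻¹N.
Q has determinant 2; Q⁻¹ = [[-3, 2, -4], [10, -15/2, 14], [2, -3/2, 3]].
P = Q⁻¹N = [[-3, 2, -4], [10, -15/2, 14], [2, -3/2, 3]] · [[21], [-30], [-31]] = [[1], [1], [-6]].

1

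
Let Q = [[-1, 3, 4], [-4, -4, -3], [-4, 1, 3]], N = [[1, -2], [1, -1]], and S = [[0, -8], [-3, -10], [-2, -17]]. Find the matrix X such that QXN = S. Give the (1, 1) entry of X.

-4

X = Q⁻¹SN⁻¹ (apply Q⁻¹ on the left and N⁻¹ on the right).
det Q = 1; the adjugate gives Q⁻¹ = [[-9, -5, 7], [24, 13, -19], [-20, -11, 16]].
N has determinant 1; N⁻¹ = [[-1, 2], [-1, 1]].
Q⁻¹S = [[1, 3], [-1, 1], [1, -2]].
X = (Q⁻¹S)N⁻¹ = [[-4, 5], [0, -1], [1, 0]].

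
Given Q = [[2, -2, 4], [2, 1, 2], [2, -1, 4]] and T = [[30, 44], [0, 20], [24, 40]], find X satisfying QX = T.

X = [[-3, 6], [-6, -4], [6, 6]]

Left-multiplying both sides by Q⁻¹ gives X = Q⁻¹T.
det Q = 4, so Q⁻¹ = [[3/2, 1, -2], [-1, 0, 1], [-1, -1/2, 3/2]].
X = Q⁻¹T = [[3/2, 1, -2], [-1, 0, 1], [-1, -1/2, 3/2]] · [[30, 44], [0, 20], [24, 40]] = [[-3, 6], [-6, -4], [6, 6]].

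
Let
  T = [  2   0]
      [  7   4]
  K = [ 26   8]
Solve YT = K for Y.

Right-multiplying both sides by T⁻¹ gives Y = KT⁻¹.
T has determinant 8; T⁻¹ = [[1/2, 0], [-7/8, 1/4]].
Y = KT⁻¹ = [[26, 8]] · [[1/2, 0], [-7/8, 1/4]] = [[6, 2]].

Y = [[6, 2]]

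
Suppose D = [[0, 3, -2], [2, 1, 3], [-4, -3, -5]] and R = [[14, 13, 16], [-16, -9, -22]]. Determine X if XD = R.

D is on the right of X, so right-multiply by D⁻¹: X = RD⁻¹.
det D = -2; the adjugate gives D⁻¹ = [[-2, -21/2, -11/2], [1, 4, 2], [1, 6, 3]].
X = RD⁻¹ = [[14, 13, 16], [-16, -9, -22]] · [[-2, -21/2, -11/2], [1, 4, 2], [1, 6, 3]] = [[1, 1, -3], [1, 0, 4]].

X = [[1, 1, -3], [1, 0, 4]]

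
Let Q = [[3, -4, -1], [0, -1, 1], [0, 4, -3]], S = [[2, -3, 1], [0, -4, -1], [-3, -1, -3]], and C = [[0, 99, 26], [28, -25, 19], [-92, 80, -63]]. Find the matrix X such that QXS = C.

X = [[-5, -4, -2], [-1, -1, 2], [4, 3, -4]]

Left-multiply by Q⁻¹ and right-multiply by S⁻¹: X = Q⁻¹CS⁻¹.
Q has determinant -3; Q⁻¹ = [[1/3, 16/3, 5/3], [0, 3, 1], [0, 4, 1]].
det S = 1; the adjugate gives S⁻¹ = [[11, -10, 7], [3, -3, 2], [-12, 11, -8]].
Q⁻¹C = [[-4, 33, 5], [-8, 5, -6], [20, -20, 13]].
X = (Q⁻¹C)S⁻¹ = [[-5, -4, -2], [-1, -1, 2], [4, 3, -4]].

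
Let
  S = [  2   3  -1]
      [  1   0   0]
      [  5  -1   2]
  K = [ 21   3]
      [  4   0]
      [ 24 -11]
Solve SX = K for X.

X = [[4, 0], [6, -1], [5, -6]]

Since S multiplies X on the left, X = S⁻¹K.
S has determinant -5; S⁻¹ = [[0, 1, 0], [2/5, -9/5, 1/5], [1/5, -17/5, 3/5]].
X = S⁻¹K = [[0, 1, 0], [2/5, -9/5, 1/5], [1/5, -17/5, 3/5]] · [[21, 3], [4, 0], [24, -11]] = [[4, 0], [6, -1], [5, -6]].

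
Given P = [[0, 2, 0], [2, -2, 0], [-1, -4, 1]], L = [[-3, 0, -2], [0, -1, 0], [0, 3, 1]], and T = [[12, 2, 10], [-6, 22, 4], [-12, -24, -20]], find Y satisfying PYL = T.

Y = [[-1, 3, 5], [-2, 2, 1], [-5, -1, -3]]

Left-multiply by P⁻¹ and right-multiply by L⁻¹: Y = P⁻¹TL⁻¹.
det P = -4; the adjugate gives P⁻¹ = [[1/2, 1/2, 0], [1/2, 0, 0], [5/2, 1/2, 1]].
L has determinant 3; L⁻¹ = [[-1/3, -2, -2/3], [0, -1, 0], [0, 3, 1]].
P⁻¹T = [[3, 12, 7], [6, 1, 5], [15, -8, 7]].
Y = (P⁻¹T)L⁻¹ = [[-1, 3, 5], [-2, 2, 1], [-5, -1, -3]].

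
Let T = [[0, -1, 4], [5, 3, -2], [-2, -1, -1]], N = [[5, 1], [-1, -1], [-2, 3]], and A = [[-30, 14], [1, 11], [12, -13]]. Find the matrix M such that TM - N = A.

M = [[-5, 5], [5, -3], [-5, 3]]

TM = A + N = [[-25, 15], [0, 10], [10, -10]].
T is on the left of M, so left-multiply by T⁻¹: M = T⁻¹(A + N).
det T = -5; the adjugate gives T⁻¹ = [[1, 1, 2], [-9/5, -8/5, -4], [-1/5, -2/5, -1]].
M = T⁻¹(A + N) = [[-5, 5], [5, -3], [-5, 3]].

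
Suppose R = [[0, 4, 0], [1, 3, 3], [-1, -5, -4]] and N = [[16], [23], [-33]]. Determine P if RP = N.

P = [[5], [4], [2]]

R is on the left of P, so left-multiply by R⁻¹: P = R⁻¹N.
R has determinant 4; R⁻¹ = [[3/4, 4, 3], [1/4, 0, 0], [-1/2, -1, -1]].
P = R⁻¹N = [[3/4, 4, 3], [1/4, 0, 0], [-1/2, -1, -1]] · [[16], [23], [-33]] = [[5], [4], [2]].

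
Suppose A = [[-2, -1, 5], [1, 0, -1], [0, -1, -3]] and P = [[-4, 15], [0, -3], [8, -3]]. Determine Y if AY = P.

Left-multiplying both sides by A⁻¹ gives Y = A⁻¹P.
det A = -6, so A⁻¹ = [[1/6, 4/3, -1/6], [-1/2, -1, -1/2], [1/6, 1/3, -1/6]].
Y = A⁻¹P = [[1/6, 4/3, -1/6], [-1/2, -1, -1/2], [1/6, 1/3, -1/6]] · [[-4, 15], [0, -3], [8, -3]] = [[-2, -1], [-2, -3], [-2, 2]].

Y = [[-2, -1], [-2, -3], [-2, 2]]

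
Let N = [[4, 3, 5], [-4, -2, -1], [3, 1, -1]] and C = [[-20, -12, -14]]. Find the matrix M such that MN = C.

M = [[-4, -2, -4]]

N is on the right of M, so right-multiply by N⁻¹: M = CN⁻¹.
det N = 1; the adjugate gives N⁻¹ = [[3, 8, 7], [-7, -19, -16], [2, 5, 4]].
M = CN⁻¹ = [[-20, -12, -14]] · [[3, 8, 7], [-7, -19, -16], [2, 5, 4]] = [[-4, -2, -4]].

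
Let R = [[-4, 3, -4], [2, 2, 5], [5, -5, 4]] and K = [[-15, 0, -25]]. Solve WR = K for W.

W = [[-5, -5, -5]]

Since R sits to the right of W, W = KR⁻¹.
R has determinant -1; R⁻¹ = [[-33, -8, -23], [-17, -4, -12], [20, 5, 14]].
W = KR⁻¹ = [[-15, 0, -25]] · [[-33, -8, -23], [-17, -4, -12], [20, 5, 14]] = [[-5, -5, -5]].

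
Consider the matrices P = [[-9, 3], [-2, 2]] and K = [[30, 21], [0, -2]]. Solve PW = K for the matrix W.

W = [[-5, -4], [-5, -5]]

P is on the left of W, so left-multiply by P⁻¹: W = P⁻¹K.
det P = -12, so P⁻¹ = [[-1/6, 1/4], [-1/6, 3/4]].
W = P⁻¹K = [[-1/6, 1/4], [-1/6, 3/4]] · [[30, 21], [0, -2]] = [[-5, -4], [-5, -5]].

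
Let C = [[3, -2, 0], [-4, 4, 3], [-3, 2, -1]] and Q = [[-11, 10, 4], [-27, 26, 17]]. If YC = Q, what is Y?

Y = [[1, 2, 2], [0, 6, 1]]

Right-multiplying both sides by C⁻¹ gives Y = QC⁻¹.
det C = -4; the adjugate gives C⁻¹ = [[5/2, 1/2, 3/2], [13/4, 3/4, 9/4], [-1, 0, -1]].
Y = QC⁻¹ = [[-11, 10, 4], [-27, 26, 17]] · [[5/2, 1/2, 3/2], [13/4, 3/4, 9/4], [-1, 0, -1]] = [[1, 2, 2], [0, 6, 1]].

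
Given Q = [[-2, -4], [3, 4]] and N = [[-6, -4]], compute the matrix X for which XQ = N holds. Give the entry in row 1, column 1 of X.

-3

Q is on the right of X, so right-multiply by Q⁻¹: X = NQ⁻¹.
det Q = 4; the adjugate gives Q⁻¹ = [[1, 1], [-3/4, -1/2]].
X = NQ⁻¹ = [[-6, -4]] · [[1, 1], [-3/4, -1/2]] = [[-3, -4]].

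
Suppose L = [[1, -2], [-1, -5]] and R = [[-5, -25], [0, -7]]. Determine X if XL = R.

X = [[0, 5], [1, 1]]

L is on the right of X, so right-multiply by L⁻¹: X = RL⁻¹.
det L = -7; the adjugate gives L⁻¹ = [[5/7, -2/7], [-1/7, -1/7]].
X = RL⁻¹ = [[-5, -25], [0, -7]] · [[5/7, -2/7], [-1/7, -1/7]] = [[0, 5], [1, 1]].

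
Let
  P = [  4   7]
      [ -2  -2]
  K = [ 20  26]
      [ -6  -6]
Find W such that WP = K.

W = [[2, -6], [0, 3]]

Since P sits to the right of W, W = KP⁻¹.
det P = 6; the adjugate gives P⁻¹ = [[-1/3, -7/6], [1/3, 2/3]].
W = KP⁻¹ = [[20, 26], [-6, -6]] · [[-1/3, -7/6], [1/3, 2/3]] = [[2, -6], [0, 3]].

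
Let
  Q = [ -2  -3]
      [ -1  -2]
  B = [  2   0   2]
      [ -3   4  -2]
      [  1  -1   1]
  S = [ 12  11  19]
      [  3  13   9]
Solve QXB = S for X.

X = Q⁻¹SB⁻¹ (apply Q⁻¹ on the left and B⁻¹ on the right).
det Q = 1, so Q⁻¹ = [[-2, 3], [1, -2]].
B has determinant 2; B⁻¹ = [[1, -1, -4], [1/2, 0, -1], [-1/2, 1, 4]].
Q⁻¹S = [[-15, 17, -11], [6, -15, 1]].
X = (Q⁻¹S)B⁻¹ = [[-1, 4, -1], [-2, -5, -5]].

X = [[-1, 4, -1], [-2, -5, -5]]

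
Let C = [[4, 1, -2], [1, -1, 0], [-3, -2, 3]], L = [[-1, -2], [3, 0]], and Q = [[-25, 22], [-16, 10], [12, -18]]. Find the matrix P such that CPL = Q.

Left-multiply by C⁻¹ and right-multiply by L⁻¹: P = C⁻¹QL⁻¹.
det C = -5, so C⁻¹ = [[3/5, -1/5, 2/5], [3/5, -6/5, 2/5], [1, -1, 1]].
det L = 6; the adjugate gives L⁻¹ = [[0, 1/3], [-1/2, -1/6]].
C⁻¹Q = [[-7, 4], [9, -6], [3, -6]].
P = (C⁻¹Q)L⁻¹ = [[-2, -3], [3, 4], [3, 2]].

P = [[-2, -3], [3, 4], [3, 2]]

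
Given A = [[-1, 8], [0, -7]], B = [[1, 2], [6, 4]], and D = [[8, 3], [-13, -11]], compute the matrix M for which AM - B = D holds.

M = [[-1, 3], [1, 1]]

AM = D + B = [[9, 5], [-7, -7]].
Left-multiplying both sides by A⁻¹ gives M = A⁻¹(D + B).
det A = 7; the adjugate gives A⁻¹ = [[-1, -8/7], [0, -1/7]].
M = A⁻¹(D + B) = [[-1, 3], [1, 1]].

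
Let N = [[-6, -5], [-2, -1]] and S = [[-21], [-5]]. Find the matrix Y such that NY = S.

Since N multiplies Y on the left, Y = N⁻¹S.
det N = -4; the adjugate gives N⁻¹ = [[1/4, -5/4], [-1/2, 3/2]].
Y = N⁻¹S = [[1/4, -5/4], [-1/2, 3/2]] · [[-21], [-5]] = [[1], [3]].

Y = [[1], [3]]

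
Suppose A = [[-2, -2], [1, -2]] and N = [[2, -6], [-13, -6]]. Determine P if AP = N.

Since A multiplies P on the left, P = A⁻¹N.
det A = 6, so A⁻¹ = [[-1/3, 1/3], [-1/6, -1/3]].
P = A⁻¹N = [[-1/3, 1/3], [-1/6, -1/3]] · [[2, -6], [-13, -6]] = [[-5, 0], [4, 3]].

P = [[-5, 0], [4, 3]]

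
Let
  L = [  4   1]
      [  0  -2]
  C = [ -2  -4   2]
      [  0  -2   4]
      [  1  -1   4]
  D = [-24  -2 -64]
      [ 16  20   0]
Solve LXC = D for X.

Isolating X: multiply by L⁻¹ from the left and C⁻¹ from the right, so X = L⁻¹DC⁻¹.
L has determinant -8; L⁻¹ = [[1/4, 1/8], [0, -1/2]].
det C = -4, so C⁻¹ = [[1, -7/2, 3], [-1, 5/2, -2], [-1/2, 3/2, -1]].
L⁻¹D = [[-4, 2, -16], [-8, -10, 0]].
X = (L⁻¹D)C⁻¹ = [[2, -5, 0], [2, 3, -4]].

X = [[2, -5, 0], [2, 3, -4]]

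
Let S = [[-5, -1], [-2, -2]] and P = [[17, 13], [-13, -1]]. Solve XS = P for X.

Since S sits to the right of X, X = PS⁻¹.
S has determinant 8; S⁻¹ = [[-1/4, 1/8], [1/4, -5/8]].
X = PS⁻¹ = [[17, 13], [-13, -1]] · [[-1/4, 1/8], [1/4, -5/8]] = [[-1, -6], [3, -1]].

X = [[-1, -6], [3, -1]]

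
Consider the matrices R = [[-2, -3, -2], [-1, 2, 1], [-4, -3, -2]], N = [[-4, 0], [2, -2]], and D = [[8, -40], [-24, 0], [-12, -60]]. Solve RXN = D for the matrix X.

X = R⁻¹DN⁻¹ (apply R⁻¹ on the left and N⁻¹ on the right).
det R = -2, so R⁻¹ = [[1/2, 0, -1/2], [3, 2, -2], [-11/2, -3, 7/2]].
det N = 8, so N⁻¹ = [[-1/4, 0], [-1/4, -1/2]].
R⁻¹D = [[10, 10], [0, 0], [-14, 10]].
X = (R⁻¹D)N⁻¹ = [[-5, -5], [0, 0], [1, -5]].

X = [[-5, -5], [0, 0], [1, -5]]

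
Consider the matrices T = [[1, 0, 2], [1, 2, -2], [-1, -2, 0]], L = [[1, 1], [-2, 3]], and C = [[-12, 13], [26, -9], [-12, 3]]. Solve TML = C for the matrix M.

Left-multiply by T⁻¹ and right-multiply by L⁻¹: M = T⁻¹CL⁻¹.
det T = -4, so T⁻¹ = [[1, 1, 1], [-1/2, -1/2, -1], [0, -1/2, -1/2]].
det L = 5, so L⁻¹ = [[3/5, -1/5], [2/5, 1/5]].
T⁻¹C = [[2, 7], [5, -5], [-7, 3]].
M = (T⁻¹C)L⁻¹ = [[4, 1], [1, -2], [-3, 2]].

M = [[4, 1], [1, -2], [-3, 2]]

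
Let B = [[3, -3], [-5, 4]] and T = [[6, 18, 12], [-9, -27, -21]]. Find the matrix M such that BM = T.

Since B multiplies M on the left, M = B⁻¹T.
det B = -3, so B⁻¹ = [[-4/3, -1], [-5/3, -1]].
M = B⁻¹T = [[-4/3, -1], [-5/3, -1]] · [[6, 18, 12], [-9, -27, -21]] = [[1, 3, 5], [-1, -3, 1]].

M = [[1, 3, 5], [-1, -3, 1]]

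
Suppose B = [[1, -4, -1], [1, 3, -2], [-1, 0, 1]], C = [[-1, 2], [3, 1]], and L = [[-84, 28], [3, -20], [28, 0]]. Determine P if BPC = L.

P = B⁻¹LC⁻¹ (apply B⁻¹ on the left and C⁻¹ on the right).
det B = -4, so B⁻¹ = [[-3/4, -1, -11/4], [-1/4, 0, -1/4], [-3/4, -1, -7/4]].
det C = -7, so C⁻¹ = [[-1/7, 2/7], [3/7, 1/7]].
B⁻¹L = [[-17, -1], [14, -7], [11, -1]].
P = (B⁻¹L)C⁻¹ = [[2, -5], [-5, 3], [-2, 3]].

P = [[2, -5], [-5, 3], [-2, 3]]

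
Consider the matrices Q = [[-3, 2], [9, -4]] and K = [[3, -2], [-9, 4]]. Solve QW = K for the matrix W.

Left-multiplying both sides by Q⁻¹ gives W = Q⁻¹K.
Q has determinant -6; Q⁻¹ = [[2/3, 1/3], [3/2, 1/2]].
W = Q⁻¹K = [[2/3, 1/3], [3/2, 1/2]] · [[3, -2], [-9, 4]] = [[-1, 0], [0, -1]].

W = [[-1, 0], [0, -1]]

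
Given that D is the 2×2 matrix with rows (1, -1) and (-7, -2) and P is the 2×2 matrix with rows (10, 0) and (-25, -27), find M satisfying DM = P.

M = [[5, 3], [-5, 3]]

Left-multiplying both sides by D⁻¹ gives M = D⁻¹P.
det D = -9; the adjugate gives D⁻¹ = [[2/9, -1/9], [-7/9, -1/9]].
M = D⁻¹P = [[2/9, -1/9], [-7/9, -1/9]] · [[10, 0], [-25, -27]] = [[5, 3], [-5, 3]].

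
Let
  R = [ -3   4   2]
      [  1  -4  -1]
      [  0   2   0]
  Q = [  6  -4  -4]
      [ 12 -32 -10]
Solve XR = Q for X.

Since R sits to the right of X, X = QR⁻¹.
det R = -2, so R⁻¹ = [[-1, -2, -2], [0, 0, 1/2], [-1, -3, -4]].
X = QR⁻¹ = [[6, -4, -4], [12, -32, -10]] · [[-1, -2, -2], [0, 0, 1/2], [-1, -3, -4]] = [[-2, 0, 2], [-2, 6, 0]].

X = [[-2, 0, 2], [-2, 6, 0]]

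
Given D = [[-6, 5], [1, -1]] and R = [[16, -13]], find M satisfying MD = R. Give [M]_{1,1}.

Since D sits to the right of M, M = RD⁻¹.
det D = 1; the adjugate gives D⁻¹ = [[-1, -5], [-1, -6]].
M = RD⁻¹ = [[16, -13]] · [[-1, -5], [-1, -6]] = [[-3, -2]].

-3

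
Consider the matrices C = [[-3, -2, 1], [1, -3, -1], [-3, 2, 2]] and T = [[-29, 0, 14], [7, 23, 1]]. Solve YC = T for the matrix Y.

Since C sits to the right of Y, Y = TC⁻¹.
C has determinant 3; C⁻¹ = [[-4/3, 2, 5/3], [1/3, -1, -2/3], [-7/3, 4, 11/3]].
Y = TC⁻¹ = [[-29, 0, 14], [7, 23, 1]] · [[-4/3, 2, 5/3], [1/3, -1, -2/3], [-7/3, 4, 11/3]] = [[6, -2, 3], [-4, -5, 0]].

Y = [[6, -2, 3], [-4, -5, 0]]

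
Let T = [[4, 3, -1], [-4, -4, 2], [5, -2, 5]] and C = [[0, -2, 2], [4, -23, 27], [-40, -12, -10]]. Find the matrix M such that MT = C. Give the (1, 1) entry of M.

2

Right-multiplying both sides by T⁻¹ gives M = CT⁻¹.
det T = -2; the adjugate gives T⁻¹ = [[8, 13/2, -1], [-15, -25/2, 2], [-14, -23/2, 2]].
M = CT⁻¹ = [[0, -2, 2], [4, -23, 27], [-40, -12, -10]] · [[8, 13/2, -1], [-15, -25/2, 2], [-14, -23/2, 2]] = [[2, 2, 0], [-1, 3, 4], [0, 5, -4]].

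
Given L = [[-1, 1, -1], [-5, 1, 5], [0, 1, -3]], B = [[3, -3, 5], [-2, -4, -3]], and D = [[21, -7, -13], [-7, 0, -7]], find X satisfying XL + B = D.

X = [[-3, -3, 2], [0, 1, 3]]

XL = D − B = [[18, -4, -18], [-5, 4, -4]].
L is on the right of X, so right-multiply by L⁻¹: X = (D − B)L⁻¹.
det L = -2, so L⁻¹ = [[4, -1, -3], [15/2, -3/2, -5], [5/2, -1/2, -2]].
X = (D − B)L⁻¹ = [[-3, -3, 2], [0, 1, 3]].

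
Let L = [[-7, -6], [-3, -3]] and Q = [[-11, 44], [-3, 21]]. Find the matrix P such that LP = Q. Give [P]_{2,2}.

-5

Since L multiplies P on the left, P = L⁻¹Q.
det L = 3; the adjugate gives L⁻¹ = [[-1, 2], [1, -7/3]].
P = L⁻¹Q = [[-1, 2], [1, -7/3]] · [[-11, 44], [-3, 21]] = [[5, -2], [-4, -5]].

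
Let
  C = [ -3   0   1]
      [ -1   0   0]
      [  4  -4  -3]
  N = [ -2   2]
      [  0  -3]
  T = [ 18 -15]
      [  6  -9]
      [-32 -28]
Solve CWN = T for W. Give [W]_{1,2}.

-1

Left-multiply by C⁻¹ and right-multiply by N⁻¹: W = C⁻¹TN⁻¹.
det C = 4; the adjugate gives C⁻¹ = [[0, -1, 0], [-3/4, 5/4, -1/4], [1, -3, 0]].
det N = 6; the adjugate gives N⁻¹ = [[-1/2, -1/3], [0, -1/3]].
C⁻¹T = [[-6, 9], [2, 7], [0, 12]].
W = (C⁻¹T)N⁻¹ = [[3, -1], [-1, -3], [0, -4]].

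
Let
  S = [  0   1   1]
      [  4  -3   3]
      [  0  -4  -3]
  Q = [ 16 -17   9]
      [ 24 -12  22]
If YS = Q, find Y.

Right-multiplying both sides by S⁻¹ gives Y = QS⁻¹.
S has determinant -4; S⁻¹ = [[-21/4, 1/4, -3/2], [-3, 0, -1], [4, 0, 1]].
Y = QS⁻¹ = [[16, -17, 9], [24, -12, 22]] · [[-21/4, 1/4, -3/2], [-3, 0, -1], [4, 0, 1]] = [[3, 4, 2], [-2, 6, -2]].

Y = [[3, 4, 2], [-2, 6, -2]]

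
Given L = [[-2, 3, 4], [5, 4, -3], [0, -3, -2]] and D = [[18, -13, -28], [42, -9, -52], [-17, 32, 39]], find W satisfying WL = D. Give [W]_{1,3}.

Since L sits to the right of W, W = DL⁻¹.
det L = 4, so L⁻¹ = [[-17/4, -3/2, -25/4], [5/2, 1, 7/2], [-15/4, -3/2, -23/4]].
W = DL⁻¹ = [[18, -13, -28], [42, -9, -52], [-17, 32, 39]] · [[-17/4, -3/2, -25/4], [5/2, 1, 7/2], [-15/4, -3/2, -23/4]] = [[-4, 2, 3], [-6, 6, 5], [6, -1, -6]].

3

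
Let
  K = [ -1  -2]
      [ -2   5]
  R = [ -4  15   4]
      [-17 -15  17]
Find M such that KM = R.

M = [[6, -5, -6], [-1, -5, 1]]

K is on the left of M, so left-multiply by K⁻¹: M = K⁻¹R.
K has determinant -9; K⁻¹ = [[-5/9, -2/9], [-2/9, 1/9]].
M = K⁻¹R = [[-5/9, -2/9], [-2/9, 1/9]] · [[-4, 15, 4], [-17, -15, 17]] = [[6, -5, -6], [-1, -5, 1]].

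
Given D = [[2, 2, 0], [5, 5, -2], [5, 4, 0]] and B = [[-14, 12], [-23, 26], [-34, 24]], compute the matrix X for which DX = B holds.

X = [[-6, 0], [-1, 6], [-6, 2]]

Since D multiplies X on the left, X = D⁻¹B.
D has determinant -4; D⁻¹ = [[-2, 0, 1], [5/2, 0, -1], [5/4, -1/2, 0]].
X = D⁻¹B = [[-2, 0, 1], [5/2, 0, -1], [5/4, -1/2, 0]] · [[-14, 12], [-23, 26], [-34, 24]] = [[-6, 0], [-1, 6], [-6, 2]].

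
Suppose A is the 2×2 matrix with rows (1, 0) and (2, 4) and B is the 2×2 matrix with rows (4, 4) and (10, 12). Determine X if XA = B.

Right-multiplying both sides by A⁻¹ gives X = BA⁻¹.
A has determinant 4; A⁻¹ = [[1, 0], [-1/2, 1/4]].
X = BA⁻¹ = [[4, 4], [10, 12]] · [[1, 0], [-1/2, 1/4]] = [[2, 1], [4, 3]].

X = [[2, 1], [4, 3]]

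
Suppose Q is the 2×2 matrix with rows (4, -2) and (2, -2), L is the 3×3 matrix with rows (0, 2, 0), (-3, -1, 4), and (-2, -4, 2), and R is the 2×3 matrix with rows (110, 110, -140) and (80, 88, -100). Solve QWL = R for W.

W = [[3, -5, 0], [-4, 5, 5]]

Isolating W: multiply by Q⁻¹ from the left and L⁻¹ from the right, so W = Q⁻¹RL⁻¹.
det Q = -4, so Q⁻¹ = [[1/2, -1/2], [1/2, -1]].
L has determinant -4; L⁻¹ = [[-7/2, 1, -2], [1/2, 0, 0], [-5/2, 1, -3/2]].
Q⁻¹R = [[15, 11, -20], [-25, -33, 30]].
W = (Q⁻¹R)L⁻¹ = [[3, -5, 0], [-4, 5, 5]].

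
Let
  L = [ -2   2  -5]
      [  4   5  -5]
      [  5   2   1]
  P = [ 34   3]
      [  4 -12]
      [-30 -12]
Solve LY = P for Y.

Since L multiplies Y on the left, Y = L⁻¹P.
det L = -3; the adjugate gives L⁻¹ = [[-5, 4, -5], [29/3, -23/3, 10], [17/3, -14/3, 6]].
Y = L⁻¹P = [[-5, 4, -5], [29/3, -23/3, 10], [17/3, -14/3, 6]] · [[34, 3], [4, -12], [-30, -12]] = [[-4, -3], [-2, 1], [-6, 1]].

Y = [[-4, -3], [-2, 1], [-6, 1]]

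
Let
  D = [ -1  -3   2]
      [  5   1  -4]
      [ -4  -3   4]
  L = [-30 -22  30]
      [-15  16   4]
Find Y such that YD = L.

Since D sits to the right of Y, Y = LD⁻¹.
D has determinant -2; D⁻¹ = [[4, -3, -5], [2, -2, -3], [11/2, -9/2, -7]].
Y = LD⁻¹ = [[-30, -22, 30], [-15, 16, 4]] · [[4, -3, -5], [2, -2, -3], [11/2, -9/2, -7]] = [[1, -1, 6], [-6, -5, -1]].

Y = [[1, -1, 6], [-6, -5, -1]]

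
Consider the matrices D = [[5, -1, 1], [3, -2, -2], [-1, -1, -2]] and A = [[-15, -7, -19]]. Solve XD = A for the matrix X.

Right-multiplying both sides by D⁻¹ gives X = AD⁻¹.
D has determinant -3; D⁻¹ = [[-2/3, 1, -4/3], [-8/3, 3, -13/3], [5/3, -2, 7/3]].
X = AD⁻¹ = [[-15, -7, -19]] · [[-2/3, 1, -4/3], [-8/3, 3, -13/3], [5/3, -2, 7/3]] = [[-3, 2, 6]].

X = [[-3, 2, 6]]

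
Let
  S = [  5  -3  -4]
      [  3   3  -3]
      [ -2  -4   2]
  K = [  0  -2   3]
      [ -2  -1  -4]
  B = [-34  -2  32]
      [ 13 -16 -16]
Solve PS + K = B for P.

PS = B − K = [[-34, 0, 29], [15, -15, -12]].
Right-multiplying both sides by S⁻¹ gives P = (B − K)S⁻¹.
det S = -6, so S⁻¹ = [[1, -11/3, -7/2], [0, -1/3, -1/2], [1, -13/3, -4]].
P = (B − K)S⁻¹ = [[-5, -1, 3], [3, 2, 3]].

P = [[-5, -1, 3], [3, 2, 3]]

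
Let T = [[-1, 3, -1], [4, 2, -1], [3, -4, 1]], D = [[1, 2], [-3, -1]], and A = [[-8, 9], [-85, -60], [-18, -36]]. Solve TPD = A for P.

Left-multiply by T⁻¹ and right-multiply by D⁻¹: P = T⁻¹AD⁻¹.
det T = 3, so T⁻¹ = [[-2/3, 1/3, -1/3], [-7/3, 2/3, -5/3], [-22/3, 5/3, -14/3]].
det D = 5; the adjugate gives D⁻¹ = [[-1/5, -2/5], [3/5, 1/5]].
T⁻¹A = [[-17, -14], [-8, -1], [1, 2]].
P = (T⁻¹A)D⁻¹ = [[-5, 4], [1, 3], [1, 0]].

P = [[-5, 4], [1, 3], [1, 0]]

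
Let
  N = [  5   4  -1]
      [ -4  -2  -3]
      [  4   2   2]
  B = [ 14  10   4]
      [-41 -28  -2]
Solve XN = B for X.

X = [[2, -4, -3], [-5, -1, -5]]

N is on the right of X, so right-multiply by N⁻¹: X = BN⁻¹.
det N = -6; the adjugate gives N⁻¹ = [[-1/3, 5/3, 7/3], [2/3, -7/3, -19/6], [0, -1, -1]].
X = BN⁻¹ = [[14, 10, 4], [-41, -28, -2]] · [[-1/3, 5/3, 7/3], [2/3, -7/3, -19/6], [0, -1, -1]] = [[2, -4, -3], [-5, -1, -5]].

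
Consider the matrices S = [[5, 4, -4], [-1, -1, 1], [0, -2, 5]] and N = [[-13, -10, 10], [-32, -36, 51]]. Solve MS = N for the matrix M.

M = [[-3, -2, 0], [-6, 2, 5]]

S is on the right of M, so right-multiply by S⁻¹: M = NS⁻¹.
det S = -3; the adjugate gives S⁻¹ = [[1, 4, 0], [-5/3, -25/3, 1/3], [-2/3, -10/3, 1/3]].
M = NS⁻¹ = [[-13, -10, 10], [-32, -36, 51]] · [[1, 4, 0], [-5/3, -25/3, 1/3], [-2/3, -10/3, 1/3]] = [[-3, -2, 0], [-6, 2, 5]].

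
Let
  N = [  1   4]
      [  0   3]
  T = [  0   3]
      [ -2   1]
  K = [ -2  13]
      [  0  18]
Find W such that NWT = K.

W = [[-4, 1], [2, 0]]

W = N⁻¹KT⁻¹ (apply N⁻¹ on the left and T⁻¹ on the right).
N has determinant 3; N⁻¹ = [[1, -4/3], [0, 1/3]].
det T = 6; the adjugate gives T⁻¹ = [[1/6, -1/2], [1/3, 0]].
N⁻¹K = [[-2, -11], [0, 6]].
W = (N⁻¹K)T⁻¹ = [[-4, 1], [2, 0]].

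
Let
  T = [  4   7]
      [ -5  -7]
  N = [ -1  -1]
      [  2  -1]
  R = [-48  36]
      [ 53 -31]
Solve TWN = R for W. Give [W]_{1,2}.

Left-multiply by T⁻¹ and right-multiply by N⁻¹: W = T⁻¹RN⁻¹.
det T = 7; the adjugate gives T⁻¹ = [[-1, -1], [5/7, 4/7]].
det N = 3; the adjugate gives N⁻¹ = [[-1/3, 1/3], [-2/3, -1/3]].
T⁻¹R = [[-5, -5], [-4, 8]].
W = (T⁻¹R)N⁻¹ = [[5, 0], [-4, -4]].

0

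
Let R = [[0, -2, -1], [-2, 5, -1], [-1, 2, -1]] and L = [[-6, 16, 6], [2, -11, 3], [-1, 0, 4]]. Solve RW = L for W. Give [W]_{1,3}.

-2

R is on the left of W, so left-multiply by R⁻¹: W = R⁻¹L.
det R = 1; the adjugate gives R⁻¹ = [[-3, -4, 7], [-1, -1, 2], [1, 2, -4]].
W = R⁻¹L = [[-3, -4, 7], [-1, -1, 2], [1, 2, -4]] · [[-6, 16, 6], [2, -11, 3], [-1, 0, 4]] = [[3, -4, -2], [2, -5, -1], [2, -6, -4]].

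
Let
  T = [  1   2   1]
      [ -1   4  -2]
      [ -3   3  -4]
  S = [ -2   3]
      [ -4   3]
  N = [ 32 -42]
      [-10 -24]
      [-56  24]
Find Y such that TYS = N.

Y = [[-5, 1], [-5, 1], [3, -5]]

Isolating Y: multiply by T⁻¹ from the left and S⁻¹ from the right, so Y = T⁻¹NS⁻¹.
T has determinant 3; T⁻¹ = [[-10/3, 11/3, -8/3], [2/3, -1/3, 1/3], [3, -3, 2]].
det S = 6, so S⁻¹ = [[1/2, -1/2], [2/3, -1/3]].
T⁻¹N = [[6, -12], [6, -12], [14, -6]].
Y = (T⁻¹N)S⁻¹ = [[-5, 1], [-5, 1], [3, -5]].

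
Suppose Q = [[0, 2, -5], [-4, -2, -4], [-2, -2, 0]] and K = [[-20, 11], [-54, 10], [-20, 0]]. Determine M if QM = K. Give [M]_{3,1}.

Q is on the left of M, so left-multiply by Q⁻¹: M = Q⁻¹K.
det Q = -4; the adjugate gives Q⁻¹ = [[2, -5/2, 9/2], [-2, 5/2, -5], [-1, 1, -2]].
M = Q⁻¹K = [[2, -5/2, 9/2], [-2, 5/2, -5], [-1, 1, -2]] · [[-20, 11], [-54, 10], [-20, 0]] = [[5, -3], [5, 3], [6, -1]].

6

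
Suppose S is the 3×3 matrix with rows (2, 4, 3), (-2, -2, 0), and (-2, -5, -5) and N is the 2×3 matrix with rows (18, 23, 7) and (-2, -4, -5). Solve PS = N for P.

Since S sits to the right of P, P = NS⁻¹.
det S = -2; the adjugate gives S⁻¹ = [[-5, -5/2, -3], [5, 2, 3], [-3, -1, -2]].
P = NS⁻¹ = [[18, 23, 7], [-2, -4, -5]] · [[-5, -5/2, -3], [5, 2, 3], [-3, -1, -2]] = [[4, -6, 1], [5, 2, 4]].

P = [[4, -6, 1], [5, 2, 4]]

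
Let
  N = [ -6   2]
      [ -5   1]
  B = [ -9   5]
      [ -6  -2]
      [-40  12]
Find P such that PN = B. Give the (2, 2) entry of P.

6

N is on the right of P, so right-multiply by N⁻¹: P = BN⁻¹.
det N = 4; the adjugate gives N⁻¹ = [[1/4, -1/2], [5/4, -3/2]].
P = BN⁻¹ = [[-9, 5], [-6, -2], [-40, 12]] · [[1/4, -1/2], [5/4, -3/2]] = [[4, -3], [-4, 6], [5, 2]].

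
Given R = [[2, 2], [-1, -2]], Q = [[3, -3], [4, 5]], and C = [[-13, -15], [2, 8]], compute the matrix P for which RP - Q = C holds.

P = [[-4, -5], [-1, -4]]

RP = C + Q = [[-10, -18], [6, 13]].
Left-multiplying both sides by R⁻¹ gives P = R⁻¹(C + Q).
det R = -2; the adjugate gives R⁻¹ = [[1, 1], [-1/2, -1]].
P = R⁻¹(C + Q) = [[-4, -5], [-1, -4]].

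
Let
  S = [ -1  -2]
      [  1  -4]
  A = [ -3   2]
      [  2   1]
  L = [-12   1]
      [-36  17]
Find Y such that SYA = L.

Y = S⁻¹LA⁻¹ (apply S⁻¹ on the left and A⁻¹ on the right).
det S = 6, so S⁻¹ = [[-2/3, 1/3], [-1/6, -1/6]].
A has determinant -7; A⁻¹ = [[-1/7, 2/7], [2/7, 3/7]].
S⁻¹L = [[-4, 5], [8, -3]].
Y = (S⁻¹L)A⁻¹ = [[2, 1], [-2, 1]].

Y = [[2, 1], [-2, 1]]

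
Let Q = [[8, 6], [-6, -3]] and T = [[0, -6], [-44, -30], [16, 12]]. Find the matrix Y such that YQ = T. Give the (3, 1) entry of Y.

Q is on the right of Y, so right-multiply by Q⁻¹: Y = TQ⁻¹.
Q has determinant 12; Q⁻¹ = [[-1/4, -1/2], [1/2, 2/3]].
Y = TQ⁻¹ = [[0, -6], [-44, -30], [16, 12]] · [[-1/4, -1/2], [1/2, 2/3]] = [[-3, -4], [-4, 2], [2, 0]].

2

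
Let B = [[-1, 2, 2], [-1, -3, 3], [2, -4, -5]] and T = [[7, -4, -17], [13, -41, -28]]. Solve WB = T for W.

W = [[-3, -2, 1], [-6, 3, 5]]

B is on the right of W, so right-multiply by B⁻¹: W = TB⁻¹.
det B = -5; the adjugate gives B⁻¹ = [[-27/5, -2/5, -12/5], [-1/5, -1/5, -1/5], [-2, 0, -1]].
W = TB⁻¹ = [[7, -4, -17], [13, -41, -28]] · [[-27/5, -2/5, -12/5], [-1/5, -1/5, -1/5], [-2, 0, -1]] = [[-3, -2, 1], [-6, 3, 5]].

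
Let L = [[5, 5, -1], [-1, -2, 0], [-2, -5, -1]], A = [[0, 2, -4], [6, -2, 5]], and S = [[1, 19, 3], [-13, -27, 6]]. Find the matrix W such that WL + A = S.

WL = S − A = [[1, 17, 7], [-19, -25, 1]].
Right-multiplying both sides by L⁻¹ gives W = (S − A)L⁻¹.
det L = 4, so L⁻¹ = [[1/2, 5/2, -1/2], [-1/4, -7/4, 1/4], [1/4, 15/4, -5/4]].
W = (S − A)L⁻¹ = [[-2, -1, -5], [-3, 0, 2]].

W = [[-2, -1, -5], [-3, 0, 2]]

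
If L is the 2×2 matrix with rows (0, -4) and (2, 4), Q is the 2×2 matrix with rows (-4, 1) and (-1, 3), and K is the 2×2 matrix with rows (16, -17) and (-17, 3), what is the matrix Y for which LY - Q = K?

LY = K + Q = [[12, -16], [-18, 6]].
Since L multiplies Y on the left, Y = L⁻¹(K + Q).
L has determinant 8; L⁻¹ = [[1/2, 1/2], [-1/4, 0]].
Y = L⁻¹(K + Q) = [[-3, -5], [-3, 4]].

Y = [[-3, -5], [-3, 4]]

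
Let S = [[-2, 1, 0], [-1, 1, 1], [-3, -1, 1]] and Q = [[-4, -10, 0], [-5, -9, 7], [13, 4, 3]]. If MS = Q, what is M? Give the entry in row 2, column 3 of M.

S is on the right of M, so right-multiply by S⁻¹: M = QS⁻¹.
S has determinant -6; S⁻¹ = [[-1/3, 1/6, -1/6], [1/3, 1/3, -1/3], [-2/3, 5/6, 1/6]].
M = QS⁻¹ = [[-4, -10, 0], [-5, -9, 7], [13, 4, 3]] · [[-1/3, 1/6, -1/6], [1/3, 1/3, -1/3], [-2/3, 5/6, 1/6]] = [[-2, -4, 4], [-6, 2, 5], [-5, 6, -3]].

5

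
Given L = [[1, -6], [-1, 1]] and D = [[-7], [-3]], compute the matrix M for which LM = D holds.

Left-multiplying both sides by L⁻¹ gives M = L⁻¹D.
det L = -5, so L⁻¹ = [[-1/5, -6/5], [-1/5, -1/5]].
M = L⁻¹D = [[-1/5, -6/5], [-1/5, -1/5]] · [[-7], [-3]] = [[5], [2]].

M = [[5], [2]]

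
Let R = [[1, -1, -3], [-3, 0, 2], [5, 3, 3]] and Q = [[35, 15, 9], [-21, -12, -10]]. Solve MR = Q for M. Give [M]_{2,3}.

Since R sits to the right of M, M = QR⁻¹.
R has determinant 2; R⁻¹ = [[-3, -3, -1], [19/2, 9, 7/2], [-9/2, -4, -3/2]].
M = QR⁻¹ = [[35, 15, 9], [-21, -12, -10]] · [[-3, -3, -1], [19/2, 9, 7/2], [-9/2, -4, -3/2]] = [[-3, -6, 4], [-6, -5, -6]].

-6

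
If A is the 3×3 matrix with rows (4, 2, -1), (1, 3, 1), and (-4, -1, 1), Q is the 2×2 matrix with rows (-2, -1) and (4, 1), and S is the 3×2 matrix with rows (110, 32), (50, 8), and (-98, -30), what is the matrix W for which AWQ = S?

W = [[-2, 4], [2, 4], [5, 1]]

Isolating W: multiply by A⁻¹ from the left and Q⁻¹ from the right, so W = A⁻¹SQ⁻¹.
det A = -5, so A⁻¹ = [[-4/5, 1/5, -1], [1, 0, 1], [-11/5, 4/5, -2]].
Q has determinant 2; Q⁻¹ = [[1/2, 1/2], [-2, -1]].
A⁻¹S = [[20, 6], [12, 2], [-6, -4]].
W = (A⁻¹S)Q⁻¹ = [[-2, 4], [2, 4], [5, 1]].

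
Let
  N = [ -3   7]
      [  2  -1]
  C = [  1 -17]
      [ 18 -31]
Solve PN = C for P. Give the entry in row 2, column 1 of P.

Right-multiplying both sides by N⁻¹ gives P = CN⁻¹.
det N = -11; the adjugate gives N⁻¹ = [[1/11, 7/11], [2/11, 3/11]].
P = CN⁻¹ = [[1, -17], [18, -31]] · [[1/11, 7/11], [2/11, 3/11]] = [[-3, -4], [-4, 3]].

-4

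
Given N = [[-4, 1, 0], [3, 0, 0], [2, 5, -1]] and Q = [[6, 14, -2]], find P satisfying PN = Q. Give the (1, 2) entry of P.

Since N sits to the right of P, P = QN⁻¹.
N has determinant 3; N⁻¹ = [[0, 1/3, 0], [1, 4/3, 0], [5, 22/3, -1]].
P = QN⁻¹ = [[6, 14, -2]] · [[0, 1/3, 0], [1, 4/3, 0], [5, 22/3, -1]] = [[4, 6, 2]].

6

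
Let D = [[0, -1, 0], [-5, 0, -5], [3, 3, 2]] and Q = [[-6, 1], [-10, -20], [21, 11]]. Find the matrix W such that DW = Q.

W = [[-1, 6], [6, -1], [3, -2]]

Left-multiplying both sides by D⁻¹ gives W = D⁻¹Q.
D has determinant 5; D⁻¹ = [[3, 2/5, 1], [-1, 0, 0], [-3, -3/5, -1]].
W = D⁻¹Q = [[3, 2/5, 1], [-1, 0, 0], [-3, -3/5, -1]] · [[-6, 1], [-10, -20], [21, 11]] = [[-1, 6], [6, -1], [3, -2]].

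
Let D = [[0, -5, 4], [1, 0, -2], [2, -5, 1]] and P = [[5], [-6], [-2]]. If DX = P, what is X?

Left-multiplying both sides by D⁻¹ gives X = D⁻¹P.
det D = 5, so D⁻¹ = [[-2, -3, 2], [-1, -8/5, 4/5], [-1, -2, 1]].
X = D⁻¹P = [[-2, -3, 2], [-1, -8/5, 4/5], [-1, -2, 1]] · [[5], [-6], [-2]] = [[4], [3], [5]].

X = [[4], [3], [5]]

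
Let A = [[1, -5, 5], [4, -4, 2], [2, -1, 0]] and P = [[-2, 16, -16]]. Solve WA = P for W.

W = [[-2, -3, 6]]

Right-multiplying both sides by A⁻¹ gives W = PA⁻¹.
A has determinant 2; A⁻¹ = [[1, -5/2, 5], [2, -5, 9], [2, -9/2, 8]].
W = PA⁻¹ = [[-2, 16, -16]] · [[1, -5/2, 5], [2, -5, 9], [2, -9/2, 8]] = [[-2, -3, 6]].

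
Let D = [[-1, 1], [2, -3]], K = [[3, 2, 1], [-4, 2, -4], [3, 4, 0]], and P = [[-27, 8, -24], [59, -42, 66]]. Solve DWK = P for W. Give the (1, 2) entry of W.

W = D⁻¹PK⁻¹ (apply D⁻¹ on the left and K⁻¹ on the right).
det D = 1; the adjugate gives D⁻¹ = [[-3, -1], [-2, -1]].
K has determinant 2; K⁻¹ = [[8, 2, -5], [-6, -3/2, 4], [-11, -3, 7]].
D⁻¹P = [[22, 18, 6], [-5, 26, -18]].
W = (D⁻¹P)K⁻¹ = [[2, -1, 4], [2, 5, 3]].

-1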